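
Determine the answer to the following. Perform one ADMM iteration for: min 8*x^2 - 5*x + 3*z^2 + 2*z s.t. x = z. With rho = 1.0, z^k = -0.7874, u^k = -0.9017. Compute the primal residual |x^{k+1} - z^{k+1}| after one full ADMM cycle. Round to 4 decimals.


ADMM iteration with rho = 1.0, z^k = -0.7874, u^k = -0.9017
Step 1: x-update.
Minimize 8*x^2 - 5*x + (1.0/2)*(x + 0.7874 - 0.9017)^2
FOC: (2*8 + 1.0)*x = 5 + 1.0*(-0.7874 + 0.9017)
x^{k+1} = 0.3008
Step 2: z-update.
Minimize 3*z^2 + 2*z + (1.0/2)*(0.3008 - z - 0.9017)^2
FOC: (2*3 + 1.0)*z = -2 + 1.0*(0.3008 - 0.9017)
z^{k+1} = -0.3716
Step 3: u-update.
u^{k+1} = -0.9017 + 0.3008 + 0.3716 = -0.2293
Step 4: Primal residual = |0.3008 + 0.3716| = 0.6724


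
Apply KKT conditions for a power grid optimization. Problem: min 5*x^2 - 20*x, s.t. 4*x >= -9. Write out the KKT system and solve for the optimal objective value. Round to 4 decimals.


Step 1: Try lambda = 0 (constraint inactive).
Stationarity: 2*5*x - 20 = 0
x* = 20/(2*5) = 2.0
Check constraint: 4*2.0 = 8.0 >= -9 -- satisfied.
Step 2: Compute optimal value.
f(x*) = 5*2.0^2 - 20*2.0 = -20.0


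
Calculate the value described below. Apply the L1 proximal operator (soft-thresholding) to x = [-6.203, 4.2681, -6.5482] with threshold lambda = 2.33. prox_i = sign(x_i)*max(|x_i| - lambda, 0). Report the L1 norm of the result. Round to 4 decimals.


Soft-thresholding with lambda = 2.33:
prox(-6.203) = sign(-6.203)*max(|-6.203| - 2.33, 0) = -3.873
prox(4.2681) = sign(4.2681)*max(|4.2681| - 2.33, 0) = 1.9381
prox(-6.5482) = sign(-6.5482)*max(|-6.5482| - 2.33, 0) = -4.2182
prox(x) = [-3.873, 1.9381, -4.2182]
||prox(x)||_1 = 3.873 + 1.9381 + 4.2182 = 10.0293


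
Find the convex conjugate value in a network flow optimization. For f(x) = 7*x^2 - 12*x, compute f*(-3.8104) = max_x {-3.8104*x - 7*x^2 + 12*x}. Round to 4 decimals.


f*(y) = sup_x {y*x - a*x^2 - b*x} = sup_x {(y-b)*x - a*x^2}
FOC: (y - b) - 2a*x = 0 => x* = (y - b)/(2a)
x* = (-3.8104 + 12)/(2*7) = 0.585
f*(-3.8104) = (y-b)^2/(4a) = (-3.8104 + 12)^2/(4*7)
= 67.0695/28 = 2.3953


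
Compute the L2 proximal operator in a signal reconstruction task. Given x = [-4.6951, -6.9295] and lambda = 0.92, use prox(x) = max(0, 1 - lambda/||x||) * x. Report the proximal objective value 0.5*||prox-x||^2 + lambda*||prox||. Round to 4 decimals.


Step 1: Compute ||x||.
||x|| = 8.3703
Step 2: Compute scaling factor.
scale = max(0, 1 - 0.92/8.3703) = 0.8901
Step 3: prox(x) = [-4.1791, -6.1679]
||prox(x)|| = 7.4503
Step 4: Proximal objective.
0.5*||prox-x||^2 = 0.4232
lambda*||prox|| = 6.8543
Total = 7.2775


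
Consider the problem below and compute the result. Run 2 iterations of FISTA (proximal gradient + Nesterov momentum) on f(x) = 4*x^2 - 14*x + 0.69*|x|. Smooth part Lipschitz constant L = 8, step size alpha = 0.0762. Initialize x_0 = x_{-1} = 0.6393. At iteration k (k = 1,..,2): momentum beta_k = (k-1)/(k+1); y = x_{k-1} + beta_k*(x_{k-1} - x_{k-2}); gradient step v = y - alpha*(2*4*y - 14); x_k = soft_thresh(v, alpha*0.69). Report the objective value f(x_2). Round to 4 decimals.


FISTA on f(x) = 4*x^2 - 14*x + 0.69*|x|
L = 8, alpha = 0.0762
Iteration 1: beta = 0.0, y = 0.6393 + 0.0*(0.6393 - 0.6393) = 0.6393
  grad(y) = -8.8856, v = y - alpha*grad = 1.3164
  prox(v) = soft_thresh(1.3164, 0.0526) = 1.2638
Iteration 2: beta = 0.3333, y = 1.2638 + 0.3333*(1.2638 - 0.6393) = 1.472
  grad(y) = -2.2242, v = y - alpha*grad = 1.6415
  prox(v) = soft_thresh(1.6415, 0.0526) = 1.5889
f(x_2) = 4*1.5889^2 - 14*1.5889 + 0.69*|1.5889| = -11.0498


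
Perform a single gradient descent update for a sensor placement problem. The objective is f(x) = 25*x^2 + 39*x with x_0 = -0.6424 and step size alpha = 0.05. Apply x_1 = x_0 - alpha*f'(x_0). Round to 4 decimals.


We compute the gradient at x_0 and apply the update.
f'(x) = 50*x + 39
f'(-0.6424) = 50*-0.6424 + 39 = 6.88
x_1 = -0.6424 - 0.05*6.88 = -0.9864


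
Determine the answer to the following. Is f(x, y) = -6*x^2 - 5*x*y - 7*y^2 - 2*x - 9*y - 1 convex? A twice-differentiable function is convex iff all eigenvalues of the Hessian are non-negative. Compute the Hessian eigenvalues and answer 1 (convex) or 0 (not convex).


The Hessian of f(x,y) = -6*x^2 - 5*x*y - 7*y^2 - 2*x - 9*y - 1 is:
H = [[-12, -5], [-5, -14]]
Trace = -12 - 14 = -26
Determinant = -12*-14 - (-5)^2 = 143
Discriminant = (-26)^2 - 4*143 = 104.0
Eigenvalues: lambda_1 = -18.099, lambda_2 = -7.901
The function is not convex.

0


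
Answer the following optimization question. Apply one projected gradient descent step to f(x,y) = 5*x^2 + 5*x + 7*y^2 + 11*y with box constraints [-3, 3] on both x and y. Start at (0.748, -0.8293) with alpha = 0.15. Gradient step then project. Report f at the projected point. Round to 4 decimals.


Step 1: Compute gradient at (0.748, -0.8293).
grad_x = 2*5*0.748 + 5 = 12.48
grad_y = 2*7*-0.8293 + 11 = -0.6102
Step 2: Gradient step.
x_raw = 0.748 - 0.15*12.48 = -1.124
y_raw = -0.8293 - 0.15*-0.6102 = -0.7378
Step 3: Project onto [-3, 3].
x_proj = clip(-1.124) = -1.124
y_proj = clip(-0.7378) = -0.7378
Step 4: Evaluate f.
f(-1.124, -0.7378) = -3.6085


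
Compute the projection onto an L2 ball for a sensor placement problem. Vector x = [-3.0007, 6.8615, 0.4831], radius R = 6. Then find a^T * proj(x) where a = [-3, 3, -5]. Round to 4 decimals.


Step 1: Compute ||x|| (intermediates to 6 decimals).
||x|| = sqrt((-3.0007)^2 + 6.8615^2 + 0.4831^2) = 7.504517
Step 2: Project.
Since ||x|| > R, scale = R/||x|| = 6/7.504517 = 0.799518, proj(x) = scale * x
proj(x) = [-2.399114, 5.485893, 0.386247]
Step 3: Dot product.
a^T * proj(x) = -3*(-2.399114) + 3*5.485893 - 5*0.386247 = 21.7238


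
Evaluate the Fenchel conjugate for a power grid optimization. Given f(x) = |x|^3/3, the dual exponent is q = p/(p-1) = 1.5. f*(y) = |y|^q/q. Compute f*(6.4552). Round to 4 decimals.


The conjugate exponent q satisfies 1/p + 1/q = 1.
p = 3, so q = 3/(3 - 1) = 1.5
|y|^q = 6.4552^1.5 = 16.4008
f*(6.4552) = 16.4008 / 1.5 = 10.9339


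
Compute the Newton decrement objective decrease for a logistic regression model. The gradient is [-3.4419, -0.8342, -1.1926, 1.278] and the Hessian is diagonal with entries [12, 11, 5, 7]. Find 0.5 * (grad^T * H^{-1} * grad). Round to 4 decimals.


Step 1: H is diagonal, so H^(-1) * g = [-0.2868, -0.0758, -0.2385, 0.1826].
Step 2: g^T H^(-1) g = sum_i g_i^2 / H_ii
  = (-3.4419)^2/12 + (-0.8342)^2/11 + (-1.1926)^2/5 + (1.278)^2/7
  = 0.9872 + 0.0633 + 0.2845 + 0.2333 = 1.5683
Step 3: Objective decrease = 0.5 * g^T H^(-1) g = 0.7841


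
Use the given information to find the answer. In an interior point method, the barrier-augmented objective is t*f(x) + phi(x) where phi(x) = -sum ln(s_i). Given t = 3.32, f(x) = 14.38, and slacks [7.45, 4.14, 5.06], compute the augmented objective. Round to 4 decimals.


Step 1: Compute log-barrier.
ln values: [2.0082, 1.4207, 1.6214]
phi = -(2.0082 + 1.4207 + 1.6214) = -5.0503
Step 2: Compute augmented objective.
t*f(x) = 3.32*14.38 = 47.7416
Total = 47.7416 - 5.0503 = 42.6913


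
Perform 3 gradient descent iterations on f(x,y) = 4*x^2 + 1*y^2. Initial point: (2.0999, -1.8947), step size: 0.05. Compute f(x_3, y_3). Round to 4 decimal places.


Gradient descent on f(x,y) = 4*x^2 + 1*y^2.
Starting point: (2.0999, -1.8947), alpha = 0.05
Step 1: grad_x = 2*4*2.0999 = 16.7992, grad_y = 2*1*-1.8947 = -3.7894
  x_1 = 2.0999 - 0.05*16.7992 = 1.2599
  y_1 = -1.8947 - 0.05*-3.7894 = -1.7052
Step 2: grad_x = 2*4*1.2599 = 10.0795, grad_y = 2*1*-1.7052 = -3.4105
  x_2 = 1.2599 - 0.05*10.0795 = 0.756
  y_2 = -1.7052 - 0.05*-3.4105 = -1.5347
Step 3: grad_x = 2*4*0.756 = 6.0477, grad_y = 2*1*-1.5347 = -3.0694
  x_3 = 0.756 - 0.05*6.0477 = 0.4536
  y_3 = -1.5347 - 0.05*-3.0694 = -1.3812
f(0.4536, -1.3812) = 4*0.4536^2 + 1*(-1.3812)^2 = 2.7307


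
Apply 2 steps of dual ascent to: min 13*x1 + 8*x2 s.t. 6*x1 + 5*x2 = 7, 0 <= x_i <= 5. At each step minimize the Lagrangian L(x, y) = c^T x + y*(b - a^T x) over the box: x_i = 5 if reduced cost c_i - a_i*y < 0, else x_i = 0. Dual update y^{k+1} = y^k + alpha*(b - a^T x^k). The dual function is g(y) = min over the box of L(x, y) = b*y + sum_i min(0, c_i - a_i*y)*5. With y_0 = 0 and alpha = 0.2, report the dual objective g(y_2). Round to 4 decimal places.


Dual ascent for LP: min 13*x1 + 8*x2, 6*x1 + 5*x2 = 7, 0 <= x_i <= 5
Step 1: y^k = 0.0, reduced costs: (13.0, 8.0)
  x^k = (0.0, 0.0), subgradient = b - a^T x = 7.0
  y^{k+1} = 0.0 + 0.2*7.0 = 1.4
Step 2: y^k = 1.4, reduced costs: (4.6, 1.0)
  x^k = (0.0, 0.0), subgradient = b - a^T x = 7.0
  y^{k+1} = 1.4 + 0.2*7.0 = 2.8
Dual objective at y_2 = 2.8: reduced costs (-3.8, -6.0), box minimizer x = (5.0, 5.0)
g(y_2) = b*y + (c1 - a1*y)*x1 + (c2 - a2*y)*x2 = 7*2.8 + (-3.8)*5.0 + (-6.0)*5.0 = 19.6 - 19.0 - 30.0 = -29.4


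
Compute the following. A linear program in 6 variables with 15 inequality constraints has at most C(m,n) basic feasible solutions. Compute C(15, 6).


Each vertex corresponds to some choice of n active constraints out of m, so the number of vertices is at most C(m, n) = m! / (n!(m-n)!).
m = 15, n = 6
Numerator: 15 * 14 * 13 * 12 * 11 * 10
Denominator: 6! = 720
C(15, 6) = 5005


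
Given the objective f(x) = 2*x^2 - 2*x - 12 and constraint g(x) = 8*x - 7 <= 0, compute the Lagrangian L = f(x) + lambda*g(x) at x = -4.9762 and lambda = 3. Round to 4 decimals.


Step 1: Evaluate f(x).
f(-4.9762) = 2*(-4.9762)^2 - 2*(-4.9762) - 12 = 47.4775
Step 2: Evaluate g(x).
g(-4.9762) = 8*-4.9762 - 7 = -46.8096
Step 3: Compute Lagrangian.
L = 47.4775 + 3*-46.8096 = -92.9513


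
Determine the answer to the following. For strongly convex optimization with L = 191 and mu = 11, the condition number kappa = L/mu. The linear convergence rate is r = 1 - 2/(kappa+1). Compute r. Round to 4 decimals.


Step 1: Compute the condition number.
kappa = L/mu = 191/11 = 17.3636
Step 2: Compute the convergence rate.
r = 1 - 2/(kappa + 1) = 1 - 2*mu/(L + mu) = (L - mu)/(L + mu) = 180/202 = 0.8911


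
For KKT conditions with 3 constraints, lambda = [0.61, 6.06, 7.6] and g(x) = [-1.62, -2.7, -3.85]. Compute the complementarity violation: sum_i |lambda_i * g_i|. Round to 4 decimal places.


KKT complementary slackness check:
lambda_1 * g_1 = 0.61 * -1.62 = -0.9882
lambda_2 * g_2 = 6.06 * -2.7 = -16.362
lambda_3 * g_3 = 7.6 * -3.85 = -29.26
Total violation = 0.9882 + 16.362 + 29.26 = 46.6102


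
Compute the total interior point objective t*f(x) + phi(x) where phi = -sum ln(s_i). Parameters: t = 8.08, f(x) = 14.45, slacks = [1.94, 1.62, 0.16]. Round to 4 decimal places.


Step 1: Compute log-barrier.
ln values: [0.6627, 0.4824, -1.8326]
phi = -(0.6627 + 0.4824 - 1.8326) = 0.6875
Step 2: Compute augmented objective.
t*f(x) = 8.08*14.45 = 116.756
Total = 116.756 + 0.6875 = 117.4435


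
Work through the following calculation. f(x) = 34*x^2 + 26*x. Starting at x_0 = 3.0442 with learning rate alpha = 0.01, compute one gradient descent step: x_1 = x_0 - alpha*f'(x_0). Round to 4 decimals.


We compute the gradient at x_0 and apply the update.
f'(x) = 68*x + 26
f'(3.0442) = 68*3.0442 + 26 = 233.0056
x_1 = 3.0442 - 0.01*233.0056 = 0.7141


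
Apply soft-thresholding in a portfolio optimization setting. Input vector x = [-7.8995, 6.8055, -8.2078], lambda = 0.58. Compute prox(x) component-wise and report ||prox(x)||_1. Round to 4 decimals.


Soft-thresholding with lambda = 0.58:
prox(-7.8995) = sign(-7.8995)*max(|-7.8995| - 0.58, 0) = -7.3195
prox(6.8055) = sign(6.8055)*max(|6.8055| - 0.58, 0) = 6.2255
prox(-8.2078) = sign(-8.2078)*max(|-8.2078| - 0.58, 0) = -7.6278
prox(x) = [-7.3195, 6.2255, -7.6278]
||prox(x)||_1 = 7.3195 + 6.2255 + 7.6278 = 21.1728


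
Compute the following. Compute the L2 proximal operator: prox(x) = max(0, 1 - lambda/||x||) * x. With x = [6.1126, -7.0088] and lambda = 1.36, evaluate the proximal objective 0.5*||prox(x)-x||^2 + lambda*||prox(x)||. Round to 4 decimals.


Step 1: Compute ||x||.
||x|| = 9.2998
Step 2: Compute scaling factor.
scale = max(0, 1 - 1.36/9.2998) = 0.8538
Step 3: prox(x) = [5.2187, -5.9838]
||prox(x)|| = 7.9398
Step 4: Proximal objective.
0.5*||prox-x||^2 = 0.9248
lambda*||prox|| = 10.7981
Total = 11.723


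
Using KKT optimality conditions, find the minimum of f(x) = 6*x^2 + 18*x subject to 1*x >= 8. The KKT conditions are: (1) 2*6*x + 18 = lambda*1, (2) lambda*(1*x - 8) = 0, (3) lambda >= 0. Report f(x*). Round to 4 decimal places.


Step 1: Try lambda = 0 (constraint inactive).
x_unc = -18/(2*6) = -1.5
Check: 1*-1.5 = -1.5 < 8 -- violated!
Step 2: Constraint must be active: 1*x = 8
x* = 8/1 = 8.0
lambda = (2*6*8.0 + 18)/1 = 114.0
Step 3: Compute optimal value.
f(x*) = 6*8.0^2 + 18*8.0 = 528.0


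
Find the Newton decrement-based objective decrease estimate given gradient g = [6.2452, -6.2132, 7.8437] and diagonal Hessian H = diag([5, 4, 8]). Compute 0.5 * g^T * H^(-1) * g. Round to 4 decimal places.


Step 1: H is diagonal, so H^(-1) * g = [1.249, -1.5533, 0.9805].
Step 2: g^T H^(-1) g = sum_i g_i^2 / H_ii
  = (6.2452)^2/5 + (-6.2132)^2/4 + (7.8437)^2/8
  = 7.8005 + 9.651 + 7.6905 = 25.1419
Step 3: Objective decrease = 0.5 * g^T H^(-1) g = 12.571


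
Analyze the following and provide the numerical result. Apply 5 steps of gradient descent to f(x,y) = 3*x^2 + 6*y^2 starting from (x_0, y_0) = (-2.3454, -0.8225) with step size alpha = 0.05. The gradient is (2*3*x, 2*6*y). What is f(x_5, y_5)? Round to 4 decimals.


Gradient descent on f(x,y) = 3*x^2 + 6*y^2.
Starting point: (-2.3454, -0.8225), alpha = 0.05
Step 1: grad_x = 2*3*-2.3454 = -14.0724, grad_y = 2*6*-0.8225 = -9.87
  x_1 = -2.3454 - 0.05*-14.0724 = -1.6418
  y_1 = -0.8225 - 0.05*-9.87 = -0.329
Step 2: grad_x = 2*3*-1.6418 = -9.8507, grad_y = 2*6*-0.329 = -3.948
  x_2 = -1.6418 - 0.05*-9.8507 = -1.1492
  y_2 = -0.329 - 0.05*-3.948 = -0.1316
Step 3: grad_x = 2*3*-1.1492 = -6.8955, grad_y = 2*6*-0.1316 = -1.5792
  x_3 = -1.1492 - 0.05*-6.8955 = -0.8045
  y_3 = -0.1316 - 0.05*-1.5792 = -0.0526
Step 4: grad_x = 2*3*-0.8045 = -4.8268, grad_y = 2*6*-0.0526 = -0.6317
  x_4 = -0.8045 - 0.05*-4.8268 = -0.5631
  y_4 = -0.0526 - 0.05*-0.6317 = -0.0211
Step 5: grad_x = 2*3*-0.5631 = -3.3788, grad_y = 2*6*-0.0211 = -0.2527
  x_5 = -0.5631 - 0.05*-3.3788 = -0.3942
  y_5 = -0.0211 - 0.05*-0.2527 = -0.0084
f(-0.3942, -0.0084) = 3*(-0.3942)^2 + 6*(-0.0084)^2 = 0.4666


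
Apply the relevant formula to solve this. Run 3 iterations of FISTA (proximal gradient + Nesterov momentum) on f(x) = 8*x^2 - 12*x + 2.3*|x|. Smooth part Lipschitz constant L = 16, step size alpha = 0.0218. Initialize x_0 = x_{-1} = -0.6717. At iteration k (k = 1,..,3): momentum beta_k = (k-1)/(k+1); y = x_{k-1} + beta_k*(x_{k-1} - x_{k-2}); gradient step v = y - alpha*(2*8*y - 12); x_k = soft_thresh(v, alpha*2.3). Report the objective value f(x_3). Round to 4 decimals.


FISTA on f(x) = 8*x^2 - 12*x + 2.3*|x|
L = 16, alpha = 0.0218
Iteration 1: beta = 0.0, y = -0.6717 + 0.0*(-0.6717 + 0.6717) = -0.6717
  grad(y) = -22.7472, v = y - alpha*grad = -0.1758
  prox(v) = soft_thresh(-0.1758, 0.0501) = -0.1257
Iteration 2: beta = 0.3333, y = -0.1257 + 0.3333*(-0.1257 + 0.6717) = 0.0563
  grad(y) = -11.0986, v = y - alpha*grad = 0.2983
  prox(v) = soft_thresh(0.2983, 0.0501) = 0.2481
Iteration 3: beta = 0.5, y = 0.2481 + 0.5*(0.2481 + 0.1257) = 0.4351
  grad(y) = -5.0391, v = y - alpha*grad = 0.5449
  prox(v) = soft_thresh(0.5449, 0.0501) = 0.4948
f(x_3) = 8*0.4948^2 - 12*0.4948 + 2.3*|0.4948| = -2.8409


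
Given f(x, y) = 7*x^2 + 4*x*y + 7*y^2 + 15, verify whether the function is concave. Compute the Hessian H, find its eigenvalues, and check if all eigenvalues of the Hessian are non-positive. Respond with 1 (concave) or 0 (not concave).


The Hessian of f(x,y) = 7*x^2 + 4*x*y + 7*y^2 + 15 is:
H = [[14, 4], [4, 14]]
Trace = 14 + 14 = 28
Determinant = 14*14 - (4)^2 = 180
Discriminant = (28)^2 - 4*180 = 64.0
Eigenvalues: lambda_1 = 10.0, lambda_2 = 18.0
The function is not concave.

0


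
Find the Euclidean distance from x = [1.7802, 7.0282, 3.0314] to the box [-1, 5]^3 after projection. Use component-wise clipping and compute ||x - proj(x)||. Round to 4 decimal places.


Project each component onto [-1, 5].
clip(1.7802) = 1.7802, clip(7.0282) = 5.0, clip(3.0314) = 3.0314
Projection = [1.7802, 5.0, 3.0314]
Squared diffs: [0.0, 4.1136, 0.0]
Distance = sqrt(4.1136) = 2.0282


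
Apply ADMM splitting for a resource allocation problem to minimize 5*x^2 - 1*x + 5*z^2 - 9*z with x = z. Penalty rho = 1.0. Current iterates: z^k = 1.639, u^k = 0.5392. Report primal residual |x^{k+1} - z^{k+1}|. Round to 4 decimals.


ADMM iteration with rho = 1.0, z^k = 1.639, u^k = 0.5392
Step 1: x-update.
Minimize 5*x^2 - 1*x + (1.0/2)*(x - 1.639 + 0.5392)^2
FOC: (2*5 + 1.0)*x = 1 + 1.0*(1.639 - 0.5392)
x^{k+1} = 0.1909
Step 2: z-update.
Minimize 5*z^2 - 9*z + (1.0/2)*(0.1909 - z + 0.5392)^2
FOC: (2*5 + 1.0)*z = 9 + 1.0*(0.1909 + 0.5392)
z^{k+1} = 0.8846
Step 3: u-update.
u^{k+1} = 0.5392 + 0.1909 - 0.8846 = -0.1545
Step 4: Primal residual = |0.1909 - 0.8846| = 0.6937


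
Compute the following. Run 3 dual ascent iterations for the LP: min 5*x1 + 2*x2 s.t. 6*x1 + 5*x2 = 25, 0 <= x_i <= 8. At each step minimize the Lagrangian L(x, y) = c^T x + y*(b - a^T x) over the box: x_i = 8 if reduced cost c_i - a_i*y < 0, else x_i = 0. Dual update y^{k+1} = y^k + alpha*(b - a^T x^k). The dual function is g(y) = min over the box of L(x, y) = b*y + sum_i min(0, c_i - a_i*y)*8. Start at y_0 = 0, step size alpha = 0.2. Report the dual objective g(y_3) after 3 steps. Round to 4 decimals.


Dual ascent for LP: min 5*x1 + 2*x2, 6*x1 + 5*x2 = 25, 0 <= x_i <= 8
Step 1: y^k = 0.0, reduced costs: (5.0, 2.0)
  x^k = (0.0, 0.0), subgradient = b - a^T x = 25.0
  y^{k+1} = 0.0 + 0.2*25.0 = 5.0
Step 2: y^k = 5.0, reduced costs: (-25.0, -23.0)
  x^k = (8.0, 8.0), subgradient = b - a^T x = -63.0
  y^{k+1} = 5.0 + 0.2*-63.0 = -7.6
Step 3: y^k = -7.6, reduced costs: (50.6, 40.0)
  x^k = (0.0, 0.0), subgradient = b - a^T x = 25.0
  y^{k+1} = -7.6 + 0.2*25.0 = -2.6
Dual objective at y_3 = -2.6: reduced costs (20.6, 15.0), box minimizer x = (0.0, 0.0)
g(y_3) = b*y + (c1 - a1*y)*x1 + (c2 - a2*y)*x2 = 25*(-2.6) + 20.6*0.0 + 15.0*0.0 = -65.0 + 0.0 + 0.0 = -65.0


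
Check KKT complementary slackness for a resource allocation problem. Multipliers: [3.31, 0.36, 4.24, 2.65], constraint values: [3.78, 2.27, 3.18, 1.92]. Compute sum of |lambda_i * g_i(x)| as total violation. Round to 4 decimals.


KKT complementary slackness check:
lambda_1 * g_1 = 3.31 * 3.78 = 12.5118
lambda_2 * g_2 = 0.36 * 2.27 = 0.8172
lambda_3 * g_3 = 4.24 * 3.18 = 13.4832
lambda_4 * g_4 = 2.65 * 1.92 = 5.088
Total violation = 12.5118 + 0.8172 + 13.4832 + 5.088 = 31.9002


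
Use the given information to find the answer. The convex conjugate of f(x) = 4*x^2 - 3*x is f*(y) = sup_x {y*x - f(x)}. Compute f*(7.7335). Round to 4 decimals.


f*(y) = sup_x {y*x - a*x^2 - b*x} = sup_x {(y-b)*x - a*x^2}
FOC: (y - b) - 2a*x = 0 => x* = (y - b)/(2a)
x* = (7.7335 + 3)/(2*4) = 1.3417
f*(7.7335) = (y-b)^2/(4a) = (7.7335 + 3)^2/(4*4)
= 115.208/16 = 7.2005


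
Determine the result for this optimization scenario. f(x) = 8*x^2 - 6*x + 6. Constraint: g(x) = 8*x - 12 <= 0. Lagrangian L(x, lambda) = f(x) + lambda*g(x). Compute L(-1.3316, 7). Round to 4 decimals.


Step 1: Evaluate f(x).
f(-1.3316) = 8*(-1.3316)^2 - 6*(-1.3316) + 6 = 28.1749
Step 2: Evaluate g(x).
g(-1.3316) = 8*-1.3316 - 12 = -22.6528
Step 3: Compute Lagrangian.
L = 28.1749 + 7*-22.6528 = -130.3947


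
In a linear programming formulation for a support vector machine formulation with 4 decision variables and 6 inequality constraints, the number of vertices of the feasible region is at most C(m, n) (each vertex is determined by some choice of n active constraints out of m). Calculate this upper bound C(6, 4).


Each vertex corresponds to some choice of n active constraints out of m, so the number of vertices is at most C(m, n) = m! / (n!(m-n)!).
m = 6, n = 4
Numerator: 6 * 5 * 4 * 3
Denominator: 4! = 24
C(6, 4) = 15


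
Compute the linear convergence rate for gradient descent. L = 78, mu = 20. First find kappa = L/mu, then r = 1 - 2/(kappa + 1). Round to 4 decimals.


Step 1: Compute the condition number.
kappa = L/mu = 78/20 = 3.9
Step 2: Compute the convergence rate.
r = 1 - 2/(kappa + 1) = 1 - 2*mu/(L + mu) = (L - mu)/(L + mu) = 58/98 = 0.5918


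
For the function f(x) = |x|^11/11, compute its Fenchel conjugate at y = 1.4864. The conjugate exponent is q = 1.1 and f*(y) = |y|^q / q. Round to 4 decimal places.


The conjugate exponent q satisfies 1/p + 1/q = 1.
p = 11, so q = 11/(11 - 1) = 1.1
|y|^q = 1.4864^1.1 = 1.5465
f*(1.4864) = 1.5465 / 1.1 = 1.4059


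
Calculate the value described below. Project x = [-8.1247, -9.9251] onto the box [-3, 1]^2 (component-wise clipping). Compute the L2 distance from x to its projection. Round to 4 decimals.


Project each component onto [-3, 1].
clip(-8.1247) = -3.0, clip(-9.9251) = -3.0
Projection = [-3.0, -3.0]
Squared diffs: [26.2626, 47.957]
Distance = sqrt(74.2196) = 8.6151


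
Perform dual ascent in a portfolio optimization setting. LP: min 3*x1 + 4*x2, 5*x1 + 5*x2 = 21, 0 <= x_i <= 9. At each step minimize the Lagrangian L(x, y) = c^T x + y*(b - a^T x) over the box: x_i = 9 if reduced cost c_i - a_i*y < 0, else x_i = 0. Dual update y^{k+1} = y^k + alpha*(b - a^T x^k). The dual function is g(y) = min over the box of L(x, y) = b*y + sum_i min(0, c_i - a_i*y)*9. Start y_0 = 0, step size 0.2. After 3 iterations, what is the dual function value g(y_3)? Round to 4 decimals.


Dual ascent for LP: min 3*x1 + 4*x2, 5*x1 + 5*x2 = 21, 0 <= x_i <= 9
Step 1: y^k = 0.0, reduced costs: (3.0, 4.0)
  x^k = (0.0, 0.0), subgradient = b - a^T x = 21.0
  y^{k+1} = 0.0 + 0.2*21.0 = 4.2
Step 2: y^k = 4.2, reduced costs: (-18.0, -17.0)
  x^k = (9.0, 9.0), subgradient = b - a^T x = -69.0
  y^{k+1} = 4.2 + 0.2*-69.0 = -9.6
Step 3: y^k = -9.6, reduced costs: (51.0, 52.0)
  x^k = (0.0, 0.0), subgradient = b - a^T x = 21.0
  y^{k+1} = -9.6 + 0.2*21.0 = -5.4
Dual objective at y_3 = -5.4: reduced costs (30.0, 31.0), box minimizer x = (0.0, 0.0)
g(y_3) = b*y + (c1 - a1*y)*x1 + (c2 - a2*y)*x2 = 21*(-5.4) + 30.0*0.0 + 31.0*0.0 = -113.4 + 0.0 + 0.0 = -113.4


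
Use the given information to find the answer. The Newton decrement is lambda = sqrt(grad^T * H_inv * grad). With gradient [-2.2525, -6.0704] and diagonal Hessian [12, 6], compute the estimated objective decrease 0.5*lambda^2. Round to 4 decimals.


Step 1: H is diagonal, so H^(-1) * g = [-0.1877, -1.0117].
Step 2: g^T H^(-1) g = sum_i g_i^2 / H_ii
  = (-2.2525)^2/12 + (-6.0704)^2/6
  = 0.4228 + 6.1416 = 6.5644
Step 3: Objective decrease = 0.5 * g^T H^(-1) g = 3.2822


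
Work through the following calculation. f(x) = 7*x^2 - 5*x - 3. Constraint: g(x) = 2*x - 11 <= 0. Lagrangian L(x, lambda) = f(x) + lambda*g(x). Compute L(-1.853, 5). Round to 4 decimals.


Step 1: Evaluate f(x).
f(-1.853) = 7*(-1.853)^2 - 5*(-1.853) - 3 = 30.3003
Step 2: Evaluate g(x).
g(-1.853) = 2*-1.853 - 11 = -14.706
Step 3: Compute Lagrangian.
L = 30.3003 + 5*-14.706 = -43.2297


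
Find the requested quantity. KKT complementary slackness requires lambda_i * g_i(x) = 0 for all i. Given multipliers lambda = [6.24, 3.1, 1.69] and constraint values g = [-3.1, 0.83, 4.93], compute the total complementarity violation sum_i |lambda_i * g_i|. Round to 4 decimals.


KKT complementary slackness check:
lambda_1 * g_1 = 6.24 * -3.1 = -19.344
lambda_2 * g_2 = 3.1 * 0.83 = 2.573
lambda_3 * g_3 = 1.69 * 4.93 = 8.3317
Total violation = 19.344 + 2.573 + 8.3317 = 30.2487


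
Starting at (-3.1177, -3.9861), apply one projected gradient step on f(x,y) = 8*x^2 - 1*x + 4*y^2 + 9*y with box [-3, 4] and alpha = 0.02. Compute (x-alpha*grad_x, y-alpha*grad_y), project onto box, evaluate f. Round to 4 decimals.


Step 1: Compute gradient at (-3.1177, -3.9861).
grad_x = 2*8*-3.1177 - 1 = -50.8832
grad_y = 2*4*-3.9861 + 9 = -22.8888
Step 2: Gradient step.
x_raw = -3.1177 - 0.02*-50.8832 = -2.1
y_raw = -3.9861 - 0.02*-22.8888 = -3.5283
Step 3: Project onto [-3, 4].
x_proj = clip(-2.1) = -2.1
y_proj = clip(-3.5283) = -3.0
Step 4: Evaluate f.
f(-2.1, -3.0) = 46.3812


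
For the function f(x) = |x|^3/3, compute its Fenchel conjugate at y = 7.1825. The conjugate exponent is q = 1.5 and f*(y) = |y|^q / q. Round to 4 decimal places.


The conjugate exponent q satisfies 1/p + 1/q = 1.
p = 3, so q = 3/(3 - 1) = 1.5
|y|^q = 7.1825^1.5 = 19.2492
f*(7.1825) = 19.2492 / 1.5 = 12.8328


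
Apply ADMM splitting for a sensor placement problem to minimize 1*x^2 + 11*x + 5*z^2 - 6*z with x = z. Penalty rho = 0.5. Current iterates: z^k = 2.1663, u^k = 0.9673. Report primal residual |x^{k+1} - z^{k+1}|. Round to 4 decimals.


ADMM iteration with rho = 0.5, z^k = 2.1663, u^k = 0.9673
Step 1: x-update.
Minimize 1*x^2 + 11*x + (0.5/2)*(x - 2.1663 + 0.9673)^2
FOC: (2*1 + 0.5)*x = -11 + 0.5*(2.1663 - 0.9673)
x^{k+1} = -4.1602
Step 2: z-update.
Minimize 5*z^2 - 6*z + (0.5/2)*(-4.1602 - z + 0.9673)^2
FOC: (2*5 + 0.5)*z = 6 + 0.5*(-4.1602 + 0.9673)
z^{k+1} = 0.4194
Step 3: u-update.
u^{k+1} = 0.9673 - 4.1602 - 0.4194 = -3.6123
Step 4: Primal residual = |-4.1602 - 0.4194| = 4.5796


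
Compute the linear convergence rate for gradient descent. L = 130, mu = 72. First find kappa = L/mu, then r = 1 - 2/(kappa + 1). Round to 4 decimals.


Step 1: Compute the condition number.
kappa = L/mu = 130/72 = 1.8056
Step 2: Compute the convergence rate.
r = 1 - 2/(kappa + 1) = 1 - 2*mu/(L + mu) = (L - mu)/(L + mu) = 58/202 = 0.2871


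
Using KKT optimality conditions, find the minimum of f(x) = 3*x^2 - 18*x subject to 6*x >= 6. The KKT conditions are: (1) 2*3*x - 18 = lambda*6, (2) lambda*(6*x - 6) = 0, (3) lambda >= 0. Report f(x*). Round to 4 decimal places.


Step 1: Try lambda = 0 (constraint inactive).
Stationarity: 2*3*x - 18 = 0
x* = 18/(2*3) = 3.0
Check constraint: 6*3.0 = 18.0 >= 6 -- satisfied.
Step 2: Compute optimal value.
f(x*) = 3*3.0^2 - 18*3.0 = -27.0


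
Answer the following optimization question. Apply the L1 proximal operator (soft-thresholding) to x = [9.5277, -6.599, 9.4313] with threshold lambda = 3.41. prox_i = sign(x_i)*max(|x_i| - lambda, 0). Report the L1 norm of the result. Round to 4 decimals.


Soft-thresholding with lambda = 3.41:
prox(9.5277) = sign(9.5277)*max(|9.5277| - 3.41, 0) = 6.1177
prox(-6.599) = sign(-6.599)*max(|-6.599| - 3.41, 0) = -3.189
prox(9.4313) = sign(9.4313)*max(|9.4313| - 3.41, 0) = 6.0213
prox(x) = [6.1177, -3.189, 6.0213]
||prox(x)||_1 = 6.1177 + 3.189 + 6.0213 = 15.328


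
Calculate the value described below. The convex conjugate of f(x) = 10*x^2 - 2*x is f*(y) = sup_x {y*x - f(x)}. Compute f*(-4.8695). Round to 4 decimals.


f*(y) = sup_x {y*x - a*x^2 - b*x} = sup_x {(y-b)*x - a*x^2}
FOC: (y - b) - 2a*x = 0 => x* = (y - b)/(2a)
x* = (-4.8695 + 2)/(2*10) = -0.1435
f*(-4.8695) = (y-b)^2/(4a) = (-4.8695 + 2)^2/(4*10)
= 8.234/40 = 0.2059


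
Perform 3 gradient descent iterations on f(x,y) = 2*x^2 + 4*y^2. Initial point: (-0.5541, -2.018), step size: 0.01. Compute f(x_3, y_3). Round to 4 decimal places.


Gradient descent on f(x,y) = 2*x^2 + 4*y^2.
Starting point: (-0.5541, -2.018), alpha = 0.01
Step 1: grad_x = 2*2*-0.5541 = -2.2164, grad_y = 2*4*-2.018 = -16.144
  x_1 = -0.5541 - 0.01*-2.2164 = -0.5319
  y_1 = -2.018 - 0.01*-16.144 = -1.8566
Step 2: grad_x = 2*2*-0.5319 = -2.1277, grad_y = 2*4*-1.8566 = -14.8525
  x_2 = -0.5319 - 0.01*-2.1277 = -0.5107
  y_2 = -1.8566 - 0.01*-14.8525 = -1.708
Step 3: grad_x = 2*2*-0.5107 = -2.0426, grad_y = 2*4*-1.708 = -13.6643
  x_3 = -0.5107 - 0.01*-2.0426 = -0.4902
  y_3 = -1.708 - 0.01*-13.6643 = -1.5714
f(-0.4902, -1.5714) = 2*(-0.4902)^2 + 4*(-1.5714)^2 = 10.3578


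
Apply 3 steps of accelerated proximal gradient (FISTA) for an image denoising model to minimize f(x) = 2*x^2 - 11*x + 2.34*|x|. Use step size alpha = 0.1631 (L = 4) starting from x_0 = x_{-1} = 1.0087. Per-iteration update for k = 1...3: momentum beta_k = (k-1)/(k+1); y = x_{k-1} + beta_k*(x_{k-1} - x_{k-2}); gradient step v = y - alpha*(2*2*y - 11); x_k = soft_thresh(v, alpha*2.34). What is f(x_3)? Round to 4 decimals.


FISTA on f(x) = 2*x^2 - 11*x + 2.34*|x|
L = 4, alpha = 0.1631
Iteration 1: beta = 0.0, y = 1.0087 + 0.0*(1.0087 - 1.0087) = 1.0087
  grad(y) = -6.9652, v = y - alpha*grad = 2.1447
  prox(v) = soft_thresh(2.1447, 0.3817) = 1.7631
Iteration 2: beta = 0.3333, y = 1.7631 + 0.3333*(1.7631 - 1.0087) = 2.0145
  grad(y) = -2.9419, v = y - alpha*grad = 2.4943
  prox(v) = soft_thresh(2.4943, 0.3817) = 2.1127
Iteration 3: beta = 0.5, y = 2.1127 + 0.5*(2.1127 - 1.7631) = 2.2875
  grad(y) = -1.85, v = y - alpha*grad = 2.5892
  prox(v) = soft_thresh(2.5892, 0.3817) = 2.2076
f(x_3) = 2*2.2076^2 - 11*2.2076 + 2.34*|2.2076| = -9.3708


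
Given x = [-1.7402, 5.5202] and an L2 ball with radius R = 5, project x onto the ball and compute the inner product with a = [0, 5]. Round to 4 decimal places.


Step 1: Compute ||x|| (intermediates to 6 decimals).
||x|| = sqrt((-1.7402)^2 + 5.5202^2) = 5.787997
Step 2: Project.
Since ||x|| > R, scale = R/||x|| = 5/5.787997 = 0.863857, proj(x) = scale * x
proj(x) = [-1.503284, 4.768663]
Step 3: Dot product.
a^T * proj(x) = 0*(-1.503284) + 5*4.768663 = 23.8433


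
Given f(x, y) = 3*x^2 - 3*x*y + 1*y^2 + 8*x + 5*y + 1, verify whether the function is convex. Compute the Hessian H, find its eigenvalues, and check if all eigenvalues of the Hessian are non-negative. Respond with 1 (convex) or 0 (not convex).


The Hessian of f(x,y) = 3*x^2 - 3*x*y + 1*y^2 + 8*x + 5*y + 1 is:
H = [[6, -3], [-3, 2]]
Trace = 6 + 2 = 8
Determinant = 6*2 - (-3)^2 = 3
Discriminant = (8)^2 - 4*3 = 52.0
Eigenvalues: lambda_1 = 0.3944, lambda_2 = 7.6056
The function is convex.

1


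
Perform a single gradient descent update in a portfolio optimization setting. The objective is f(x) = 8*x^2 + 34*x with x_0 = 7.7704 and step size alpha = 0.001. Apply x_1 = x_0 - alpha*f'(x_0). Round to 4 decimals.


We compute the gradient at x_0 and apply the update.
f'(x) = 16*x + 34
f'(7.7704) = 16*7.7704 + 34 = 158.3264
x_1 = 7.7704 - 0.001*158.3264 = 7.6121


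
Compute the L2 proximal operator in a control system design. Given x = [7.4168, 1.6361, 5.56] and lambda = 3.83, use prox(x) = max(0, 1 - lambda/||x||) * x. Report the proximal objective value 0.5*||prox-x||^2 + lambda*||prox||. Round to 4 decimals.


Step 1: Compute ||x||.
||x|| = 9.4127
Step 2: Compute scaling factor.
scale = max(0, 1 - 3.83/9.4127) = 0.5931
Step 3: prox(x) = [4.3989, 0.9704, 3.2977]
||prox(x)|| = 5.5827
Step 4: Proximal objective.
0.5*||prox-x||^2 = 7.3345
lambda*||prox|| = 21.3817
Total = 28.7163


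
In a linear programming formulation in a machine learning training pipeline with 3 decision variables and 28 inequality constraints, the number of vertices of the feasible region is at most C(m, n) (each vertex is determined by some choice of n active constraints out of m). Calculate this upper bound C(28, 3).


Each vertex corresponds to some choice of n active constraints out of m, so the number of vertices is at most C(m, n) = m! / (n!(m-n)!).
m = 28, n = 3
Numerator: 28 * 27 * 26
Denominator: 3! = 6
C(28, 3) = 3276


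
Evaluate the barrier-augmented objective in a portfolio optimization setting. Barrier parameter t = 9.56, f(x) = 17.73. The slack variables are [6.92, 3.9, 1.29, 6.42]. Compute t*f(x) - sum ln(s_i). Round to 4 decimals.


Step 1: Compute log-barrier.
ln values: [1.9344, 1.361, 0.2546, 1.8594]
phi = -(1.9344 + 1.361 + 0.2546 + 1.8594) = -5.4095
Step 2: Compute augmented objective.
t*f(x) = 9.56*17.73 = 169.4988
Total = 169.4988 - 5.4095 = 164.0893


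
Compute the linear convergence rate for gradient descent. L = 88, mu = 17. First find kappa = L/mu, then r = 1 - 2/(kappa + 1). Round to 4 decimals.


Step 1: Compute the condition number.
kappa = L/mu = 88/17 = 5.1765
Step 2: Compute the convergence rate.
r = 1 - 2/(kappa + 1) = 1 - 2*mu/(L + mu) = (L - mu)/(L + mu) = 71/105 = 0.6762


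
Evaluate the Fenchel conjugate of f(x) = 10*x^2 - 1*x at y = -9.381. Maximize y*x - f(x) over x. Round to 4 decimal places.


f*(y) = sup_x {y*x - a*x^2 - b*x} = sup_x {(y-b)*x - a*x^2}
FOC: (y - b) - 2a*x = 0 => x* = (y - b)/(2a)
x* = (-9.381 + 1)/(2*10) = -0.4191
f*(-9.381) = (y-b)^2/(4a) = (-9.381 + 1)^2/(4*10)
= 70.2412/40 = 1.756


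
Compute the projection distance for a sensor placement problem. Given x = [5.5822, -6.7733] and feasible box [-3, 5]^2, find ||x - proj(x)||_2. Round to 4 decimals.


Project each component onto [-3, 5].
clip(5.5822) = 5.0, clip(-6.7733) = -3.0
Projection = [5.0, -3.0]
Squared diffs: [0.339, 14.2378]
Distance = sqrt(14.5768) = 3.818


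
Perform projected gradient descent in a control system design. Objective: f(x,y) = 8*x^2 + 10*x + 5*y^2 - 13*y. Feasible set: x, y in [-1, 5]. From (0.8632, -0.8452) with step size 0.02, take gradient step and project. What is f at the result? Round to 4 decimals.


Step 1: Compute gradient at (0.8632, -0.8452).
grad_x = 2*8*0.8632 + 10 = 23.8112
grad_y = 2*5*-0.8452 - 13 = -21.452
Step 2: Gradient step.
x_raw = 0.8632 - 0.02*23.8112 = 0.387
y_raw = -0.8452 - 0.02*-21.452 = -0.4162
Step 3: Project onto [-1, 5].
x_proj = clip(0.387) = 0.387
y_proj = clip(-0.4162) = -0.4162
Step 4: Evaluate f.
f(0.387, -0.4162) = 11.3438


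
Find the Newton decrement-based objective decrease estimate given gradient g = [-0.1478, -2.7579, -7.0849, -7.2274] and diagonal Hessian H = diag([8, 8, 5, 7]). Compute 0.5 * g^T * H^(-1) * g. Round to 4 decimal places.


Step 1: H is diagonal, so H^(-1) * g = [-0.0185, -0.3447, -1.417, -1.0325].
Step 2: g^T H^(-1) g = sum_i g_i^2 / H_ii
  = (-0.1478)^2/8 + (-2.7579)^2/8 + (-7.0849)^2/5 + (-7.2274)^2/7
  = 0.0027 + 0.9508 + 10.0392 + 7.4622 = 18.4548
Step 3: Objective decrease = 0.5 * g^T H^(-1) g = 9.2274


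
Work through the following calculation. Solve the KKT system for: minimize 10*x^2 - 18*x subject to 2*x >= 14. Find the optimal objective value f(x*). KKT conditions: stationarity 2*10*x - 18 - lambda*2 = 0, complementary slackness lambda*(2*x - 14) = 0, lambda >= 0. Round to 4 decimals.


Step 1: Try lambda = 0 (constraint inactive).
x_unc = 18/(2*10) = 0.9
Check: 2*0.9 = 1.8 < 14 -- violated!
Step 2: Constraint must be active: 2*x = 14
x* = 14/2 = 7.0
lambda = (2*10*7.0 - 18)/2 = 61.0
Step 3: Compute optimal value.
f(x*) = 10*7.0^2 - 18*7.0 = 364.0


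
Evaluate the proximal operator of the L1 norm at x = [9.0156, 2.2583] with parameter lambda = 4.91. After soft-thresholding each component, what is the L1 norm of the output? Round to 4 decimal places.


Soft-thresholding with lambda = 4.91:
prox(9.0156) = sign(9.0156)*max(|9.0156| - 4.91, 0) = 4.1056
prox(2.2583) = sign(2.2583)*max(|2.2583| - 4.91, 0) = 0.0
prox(x) = [4.1056, 0.0]
||prox(x)||_1 = 4.1056 + 0.0 = 4.1056


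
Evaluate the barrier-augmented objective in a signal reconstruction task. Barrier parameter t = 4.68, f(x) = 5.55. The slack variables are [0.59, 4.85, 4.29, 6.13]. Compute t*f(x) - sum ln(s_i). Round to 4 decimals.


Step 1: Compute log-barrier.
ln values: [-0.5276, 1.579, 1.4563, 1.8132]
phi = -(-0.5276 + 1.579 + 1.4563 + 1.8132) = -4.3208
Step 2: Compute augmented objective.
t*f(x) = 4.68*5.55 = 25.974
Total = 25.974 - 4.3208 = 21.6532


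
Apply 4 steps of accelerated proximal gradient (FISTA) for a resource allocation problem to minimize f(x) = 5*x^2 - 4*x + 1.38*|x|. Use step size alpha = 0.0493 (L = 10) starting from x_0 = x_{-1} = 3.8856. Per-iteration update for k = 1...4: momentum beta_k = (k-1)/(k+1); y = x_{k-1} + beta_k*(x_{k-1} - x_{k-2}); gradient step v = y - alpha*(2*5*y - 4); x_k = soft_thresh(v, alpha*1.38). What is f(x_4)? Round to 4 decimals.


FISTA on f(x) = 5*x^2 - 4*x + 1.38*|x|
L = 10, alpha = 0.0493
Iteration 1: beta = 0.0, y = 3.8856 + 0.0*(3.8856 - 3.8856) = 3.8856
  grad(y) = 34.856, v = y - alpha*grad = 2.1672
  prox(v) = soft_thresh(2.1672, 0.068) = 2.0992
Iteration 2: beta = 0.3333, y = 2.0992 + 0.3333*(2.0992 - 3.8856) = 1.5037
  grad(y) = 11.0369, v = y - alpha*grad = 0.9596
  prox(v) = soft_thresh(0.9596, 0.068) = 0.8915
Iteration 3: beta = 0.5, y = 0.8915 + 0.5*(0.8915 - 2.0992) = 0.2877
  grad(y) = -1.1228, v = y - alpha*grad = 0.3431
  prox(v) = soft_thresh(0.3431, 0.068) = 0.275
Iteration 4: beta = 0.6, y = 0.275 + 0.6*(0.275 - 0.8915) = -0.0949
  grad(y) = -4.9486, v = y - alpha*grad = 0.1491
  prox(v) = soft_thresh(0.1491, 0.068) = 0.0811
f(x_4) = 5*0.0811^2 - 4*0.0811 + 1.38*|0.0811| = -0.1795


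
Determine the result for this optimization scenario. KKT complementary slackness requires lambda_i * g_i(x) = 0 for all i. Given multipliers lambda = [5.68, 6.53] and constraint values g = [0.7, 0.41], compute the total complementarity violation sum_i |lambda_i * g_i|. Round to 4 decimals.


KKT complementary slackness check:
lambda_1 * g_1 = 5.68 * 0.7 = 3.976
lambda_2 * g_2 = 6.53 * 0.41 = 2.6773
Total violation = 3.976 + 2.6773 = 6.6533


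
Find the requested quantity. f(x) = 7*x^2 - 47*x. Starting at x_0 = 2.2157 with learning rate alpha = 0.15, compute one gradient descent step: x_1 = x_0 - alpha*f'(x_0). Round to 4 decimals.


We compute the gradient at x_0 and apply the update.
f'(x) = 14*x - 47
f'(2.2157) = 14*2.2157 - 47 = -15.9802
x_1 = 2.2157 - 0.15*-15.9802 = 4.6127


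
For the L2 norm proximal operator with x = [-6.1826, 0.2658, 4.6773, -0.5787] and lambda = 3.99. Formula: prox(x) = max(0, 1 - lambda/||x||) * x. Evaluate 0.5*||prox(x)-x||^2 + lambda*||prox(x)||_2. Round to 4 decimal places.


Step 1: Compute ||x||.
||x|| = 7.7786
Step 2: Compute scaling factor.
scale = max(0, 1 - 3.99/7.7786) = 0.4871
Step 3: prox(x) = [-3.0113, 0.1295, 2.2781, -0.2819]
||prox(x)|| = 3.7886
Step 4: Proximal objective.
0.5*||prox-x||^2 = 7.9601
lambda*||prox|| = 15.1165
Total = 23.0767


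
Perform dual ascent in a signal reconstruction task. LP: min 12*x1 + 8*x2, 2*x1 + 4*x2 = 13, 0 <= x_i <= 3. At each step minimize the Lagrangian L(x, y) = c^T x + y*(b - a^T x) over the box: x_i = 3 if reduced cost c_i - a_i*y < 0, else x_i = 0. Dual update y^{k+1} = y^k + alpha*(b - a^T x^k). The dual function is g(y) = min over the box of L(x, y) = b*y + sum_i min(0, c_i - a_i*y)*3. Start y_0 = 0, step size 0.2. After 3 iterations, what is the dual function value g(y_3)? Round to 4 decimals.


Dual ascent for LP: min 12*x1 + 8*x2, 2*x1 + 4*x2 = 13, 0 <= x_i <= 3
Step 1: y^k = 0.0, reduced costs: (12.0, 8.0)
  x^k = (0.0, 0.0), subgradient = b - a^T x = 13.0
  y^{k+1} = 0.0 + 0.2*13.0 = 2.6
Step 2: y^k = 2.6, reduced costs: (6.8, -2.4)
  x^k = (0.0, 3.0), subgradient = b - a^T x = 1.0
  y^{k+1} = 2.6 + 0.2*1.0 = 2.8
Step 3: y^k = 2.8, reduced costs: (6.4, -3.2)
  x^k = (0.0, 3.0), subgradient = b - a^T x = 1.0
  y^{k+1} = 2.8 + 0.2*1.0 = 3.0
Dual objective at y_3 = 3.0: reduced costs (6.0, -4.0), box minimizer x = (0.0, 3.0)
g(y_3) = b*y + (c1 - a1*y)*x1 + (c2 - a2*y)*x2 = 13*3.0 + 6.0*0.0 + (-4.0)*3.0 = 39.0 + 0.0 - 12.0 = 27.0


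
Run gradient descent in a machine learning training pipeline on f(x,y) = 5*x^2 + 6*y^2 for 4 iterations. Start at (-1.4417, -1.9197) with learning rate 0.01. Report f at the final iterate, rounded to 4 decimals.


Gradient descent on f(x,y) = 5*x^2 + 6*y^2.
Starting point: (-1.4417, -1.9197), alpha = 0.01
Step 1: grad_x = 2*5*-1.4417 = -14.417, grad_y = 2*6*-1.9197 = -23.0364
  x_1 = -1.4417 - 0.01*-14.417 = -1.2975
  y_1 = -1.9197 - 0.01*-23.0364 = -1.6893
Step 2: grad_x = 2*5*-1.2975 = -12.9753, grad_y = 2*6*-1.6893 = -20.272
  x_2 = -1.2975 - 0.01*-12.9753 = -1.1678
  y_2 = -1.6893 - 0.01*-20.272 = -1.4866
Step 3: grad_x = 2*5*-1.1678 = -11.6778, grad_y = 2*6*-1.4866 = -17.8394
  x_3 = -1.1678 - 0.01*-11.6778 = -1.051
  y_3 = -1.4866 - 0.01*-17.8394 = -1.3082
Step 4: grad_x = 2*5*-1.051 = -10.51, grad_y = 2*6*-1.3082 = -15.6987
  x_4 = -1.051 - 0.01*-10.51 = -0.9459
  y_4 = -1.3082 - 0.01*-15.6987 = -1.1512
f(-0.9459, -1.1512) = 5*(-0.9459)^2 + 6*(-1.1512)^2 = 12.4257


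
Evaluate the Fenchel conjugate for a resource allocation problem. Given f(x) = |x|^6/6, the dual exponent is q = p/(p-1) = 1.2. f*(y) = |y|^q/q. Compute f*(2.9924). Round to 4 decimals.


The conjugate exponent q satisfies 1/p + 1/q = 1.
p = 6, so q = 6/(6 - 1) = 1.2
|y|^q = 2.9924^1.2 = 3.7258
f*(2.9924) = 3.7258 / 1.2 = 3.1049
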